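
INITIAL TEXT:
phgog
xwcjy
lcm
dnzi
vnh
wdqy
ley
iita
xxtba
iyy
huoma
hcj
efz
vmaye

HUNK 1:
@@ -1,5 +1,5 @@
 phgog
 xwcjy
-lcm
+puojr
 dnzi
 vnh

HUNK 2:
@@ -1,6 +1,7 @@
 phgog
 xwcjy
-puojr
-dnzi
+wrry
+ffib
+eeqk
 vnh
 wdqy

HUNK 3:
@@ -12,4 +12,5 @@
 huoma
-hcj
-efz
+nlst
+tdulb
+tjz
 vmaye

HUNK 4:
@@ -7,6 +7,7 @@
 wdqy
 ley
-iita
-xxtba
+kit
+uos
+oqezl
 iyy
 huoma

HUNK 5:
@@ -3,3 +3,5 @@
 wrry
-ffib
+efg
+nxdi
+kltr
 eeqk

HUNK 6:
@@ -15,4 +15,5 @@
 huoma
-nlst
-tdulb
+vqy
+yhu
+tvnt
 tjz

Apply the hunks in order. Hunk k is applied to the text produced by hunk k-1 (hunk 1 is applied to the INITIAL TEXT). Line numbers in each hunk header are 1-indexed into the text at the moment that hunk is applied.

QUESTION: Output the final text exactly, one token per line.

Answer: phgog
xwcjy
wrry
efg
nxdi
kltr
eeqk
vnh
wdqy
ley
kit
uos
oqezl
iyy
huoma
vqy
yhu
tvnt
tjz
vmaye

Derivation:
Hunk 1: at line 1 remove [lcm] add [puojr] -> 14 lines: phgog xwcjy puojr dnzi vnh wdqy ley iita xxtba iyy huoma hcj efz vmaye
Hunk 2: at line 1 remove [puojr,dnzi] add [wrry,ffib,eeqk] -> 15 lines: phgog xwcjy wrry ffib eeqk vnh wdqy ley iita xxtba iyy huoma hcj efz vmaye
Hunk 3: at line 12 remove [hcj,efz] add [nlst,tdulb,tjz] -> 16 lines: phgog xwcjy wrry ffib eeqk vnh wdqy ley iita xxtba iyy huoma nlst tdulb tjz vmaye
Hunk 4: at line 7 remove [iita,xxtba] add [kit,uos,oqezl] -> 17 lines: phgog xwcjy wrry ffib eeqk vnh wdqy ley kit uos oqezl iyy huoma nlst tdulb tjz vmaye
Hunk 5: at line 3 remove [ffib] add [efg,nxdi,kltr] -> 19 lines: phgog xwcjy wrry efg nxdi kltr eeqk vnh wdqy ley kit uos oqezl iyy huoma nlst tdulb tjz vmaye
Hunk 6: at line 15 remove [nlst,tdulb] add [vqy,yhu,tvnt] -> 20 lines: phgog xwcjy wrry efg nxdi kltr eeqk vnh wdqy ley kit uos oqezl iyy huoma vqy yhu tvnt tjz vmaye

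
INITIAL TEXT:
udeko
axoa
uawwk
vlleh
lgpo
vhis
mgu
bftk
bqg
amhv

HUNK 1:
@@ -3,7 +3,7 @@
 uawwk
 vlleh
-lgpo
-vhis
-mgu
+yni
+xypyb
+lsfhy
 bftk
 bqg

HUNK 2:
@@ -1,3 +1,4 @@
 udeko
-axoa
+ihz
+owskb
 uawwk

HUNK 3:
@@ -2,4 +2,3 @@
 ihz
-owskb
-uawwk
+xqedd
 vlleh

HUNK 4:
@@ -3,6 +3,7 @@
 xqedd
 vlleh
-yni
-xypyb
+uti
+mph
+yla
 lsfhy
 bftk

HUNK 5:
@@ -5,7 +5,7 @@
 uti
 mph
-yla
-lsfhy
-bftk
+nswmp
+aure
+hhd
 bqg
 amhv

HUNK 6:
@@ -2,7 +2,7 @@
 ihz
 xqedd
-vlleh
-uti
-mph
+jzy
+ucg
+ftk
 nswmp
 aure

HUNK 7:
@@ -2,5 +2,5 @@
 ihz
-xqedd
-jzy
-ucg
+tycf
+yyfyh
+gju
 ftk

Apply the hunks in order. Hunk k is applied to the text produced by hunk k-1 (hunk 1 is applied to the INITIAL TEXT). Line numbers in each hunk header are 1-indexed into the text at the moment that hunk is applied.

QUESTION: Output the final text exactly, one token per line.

Hunk 1: at line 3 remove [lgpo,vhis,mgu] add [yni,xypyb,lsfhy] -> 10 lines: udeko axoa uawwk vlleh yni xypyb lsfhy bftk bqg amhv
Hunk 2: at line 1 remove [axoa] add [ihz,owskb] -> 11 lines: udeko ihz owskb uawwk vlleh yni xypyb lsfhy bftk bqg amhv
Hunk 3: at line 2 remove [owskb,uawwk] add [xqedd] -> 10 lines: udeko ihz xqedd vlleh yni xypyb lsfhy bftk bqg amhv
Hunk 4: at line 3 remove [yni,xypyb] add [uti,mph,yla] -> 11 lines: udeko ihz xqedd vlleh uti mph yla lsfhy bftk bqg amhv
Hunk 5: at line 5 remove [yla,lsfhy,bftk] add [nswmp,aure,hhd] -> 11 lines: udeko ihz xqedd vlleh uti mph nswmp aure hhd bqg amhv
Hunk 6: at line 2 remove [vlleh,uti,mph] add [jzy,ucg,ftk] -> 11 lines: udeko ihz xqedd jzy ucg ftk nswmp aure hhd bqg amhv
Hunk 7: at line 2 remove [xqedd,jzy,ucg] add [tycf,yyfyh,gju] -> 11 lines: udeko ihz tycf yyfyh gju ftk nswmp aure hhd bqg amhv

Answer: udeko
ihz
tycf
yyfyh
gju
ftk
nswmp
aure
hhd
bqg
amhv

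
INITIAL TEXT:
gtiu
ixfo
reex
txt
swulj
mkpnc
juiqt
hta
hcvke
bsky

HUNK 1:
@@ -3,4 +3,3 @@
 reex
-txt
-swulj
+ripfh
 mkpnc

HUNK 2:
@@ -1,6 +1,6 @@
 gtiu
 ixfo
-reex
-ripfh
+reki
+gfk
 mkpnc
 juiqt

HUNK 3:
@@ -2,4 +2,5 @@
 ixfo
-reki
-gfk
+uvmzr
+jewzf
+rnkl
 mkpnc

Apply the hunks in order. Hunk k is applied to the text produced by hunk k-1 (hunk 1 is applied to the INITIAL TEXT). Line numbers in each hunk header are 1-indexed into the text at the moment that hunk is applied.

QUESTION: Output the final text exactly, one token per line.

Hunk 1: at line 3 remove [txt,swulj] add [ripfh] -> 9 lines: gtiu ixfo reex ripfh mkpnc juiqt hta hcvke bsky
Hunk 2: at line 1 remove [reex,ripfh] add [reki,gfk] -> 9 lines: gtiu ixfo reki gfk mkpnc juiqt hta hcvke bsky
Hunk 3: at line 2 remove [reki,gfk] add [uvmzr,jewzf,rnkl] -> 10 lines: gtiu ixfo uvmzr jewzf rnkl mkpnc juiqt hta hcvke bsky

Answer: gtiu
ixfo
uvmzr
jewzf
rnkl
mkpnc
juiqt
hta
hcvke
bsky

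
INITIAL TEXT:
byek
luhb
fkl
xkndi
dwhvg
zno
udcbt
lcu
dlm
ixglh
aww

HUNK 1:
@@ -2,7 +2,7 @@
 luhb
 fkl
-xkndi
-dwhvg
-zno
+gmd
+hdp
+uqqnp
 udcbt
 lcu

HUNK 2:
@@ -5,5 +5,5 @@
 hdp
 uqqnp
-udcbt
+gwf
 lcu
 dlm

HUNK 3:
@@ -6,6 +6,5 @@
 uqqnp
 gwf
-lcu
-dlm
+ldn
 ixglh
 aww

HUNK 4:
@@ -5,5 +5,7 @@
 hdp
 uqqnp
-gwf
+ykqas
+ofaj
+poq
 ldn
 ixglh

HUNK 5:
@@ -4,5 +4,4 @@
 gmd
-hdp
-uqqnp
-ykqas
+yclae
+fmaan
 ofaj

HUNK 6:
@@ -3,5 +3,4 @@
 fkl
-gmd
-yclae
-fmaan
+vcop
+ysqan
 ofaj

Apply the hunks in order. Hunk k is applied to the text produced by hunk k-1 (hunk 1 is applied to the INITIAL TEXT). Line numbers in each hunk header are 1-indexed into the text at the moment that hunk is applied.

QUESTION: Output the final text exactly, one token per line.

Hunk 1: at line 2 remove [xkndi,dwhvg,zno] add [gmd,hdp,uqqnp] -> 11 lines: byek luhb fkl gmd hdp uqqnp udcbt lcu dlm ixglh aww
Hunk 2: at line 5 remove [udcbt] add [gwf] -> 11 lines: byek luhb fkl gmd hdp uqqnp gwf lcu dlm ixglh aww
Hunk 3: at line 6 remove [lcu,dlm] add [ldn] -> 10 lines: byek luhb fkl gmd hdp uqqnp gwf ldn ixglh aww
Hunk 4: at line 5 remove [gwf] add [ykqas,ofaj,poq] -> 12 lines: byek luhb fkl gmd hdp uqqnp ykqas ofaj poq ldn ixglh aww
Hunk 5: at line 4 remove [hdp,uqqnp,ykqas] add [yclae,fmaan] -> 11 lines: byek luhb fkl gmd yclae fmaan ofaj poq ldn ixglh aww
Hunk 6: at line 3 remove [gmd,yclae,fmaan] add [vcop,ysqan] -> 10 lines: byek luhb fkl vcop ysqan ofaj poq ldn ixglh aww

Answer: byek
luhb
fkl
vcop
ysqan
ofaj
poq
ldn
ixglh
aww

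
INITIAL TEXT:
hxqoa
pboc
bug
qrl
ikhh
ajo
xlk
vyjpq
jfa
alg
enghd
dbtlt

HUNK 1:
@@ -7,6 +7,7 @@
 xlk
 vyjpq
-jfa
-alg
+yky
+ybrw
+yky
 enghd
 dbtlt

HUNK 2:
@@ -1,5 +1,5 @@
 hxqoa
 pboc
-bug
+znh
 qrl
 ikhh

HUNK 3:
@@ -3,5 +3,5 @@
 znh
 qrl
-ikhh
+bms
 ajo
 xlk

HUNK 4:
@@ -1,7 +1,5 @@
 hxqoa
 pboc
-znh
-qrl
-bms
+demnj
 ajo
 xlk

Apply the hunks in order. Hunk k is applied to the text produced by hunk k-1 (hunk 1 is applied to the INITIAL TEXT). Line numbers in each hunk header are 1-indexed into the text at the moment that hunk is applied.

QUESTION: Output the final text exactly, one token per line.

Answer: hxqoa
pboc
demnj
ajo
xlk
vyjpq
yky
ybrw
yky
enghd
dbtlt

Derivation:
Hunk 1: at line 7 remove [jfa,alg] add [yky,ybrw,yky] -> 13 lines: hxqoa pboc bug qrl ikhh ajo xlk vyjpq yky ybrw yky enghd dbtlt
Hunk 2: at line 1 remove [bug] add [znh] -> 13 lines: hxqoa pboc znh qrl ikhh ajo xlk vyjpq yky ybrw yky enghd dbtlt
Hunk 3: at line 3 remove [ikhh] add [bms] -> 13 lines: hxqoa pboc znh qrl bms ajo xlk vyjpq yky ybrw yky enghd dbtlt
Hunk 4: at line 1 remove [znh,qrl,bms] add [demnj] -> 11 lines: hxqoa pboc demnj ajo xlk vyjpq yky ybrw yky enghd dbtlt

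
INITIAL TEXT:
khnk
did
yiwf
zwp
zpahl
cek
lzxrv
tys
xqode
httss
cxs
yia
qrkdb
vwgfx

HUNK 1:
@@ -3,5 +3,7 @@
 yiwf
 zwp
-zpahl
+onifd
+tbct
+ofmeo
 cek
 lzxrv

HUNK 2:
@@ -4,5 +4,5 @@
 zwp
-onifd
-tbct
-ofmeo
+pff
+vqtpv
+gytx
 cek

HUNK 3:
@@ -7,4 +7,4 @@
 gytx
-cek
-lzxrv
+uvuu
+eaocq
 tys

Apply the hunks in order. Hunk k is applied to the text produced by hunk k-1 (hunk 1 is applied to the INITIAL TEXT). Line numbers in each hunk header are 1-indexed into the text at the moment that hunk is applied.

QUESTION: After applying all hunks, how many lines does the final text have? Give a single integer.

Hunk 1: at line 3 remove [zpahl] add [onifd,tbct,ofmeo] -> 16 lines: khnk did yiwf zwp onifd tbct ofmeo cek lzxrv tys xqode httss cxs yia qrkdb vwgfx
Hunk 2: at line 4 remove [onifd,tbct,ofmeo] add [pff,vqtpv,gytx] -> 16 lines: khnk did yiwf zwp pff vqtpv gytx cek lzxrv tys xqode httss cxs yia qrkdb vwgfx
Hunk 3: at line 7 remove [cek,lzxrv] add [uvuu,eaocq] -> 16 lines: khnk did yiwf zwp pff vqtpv gytx uvuu eaocq tys xqode httss cxs yia qrkdb vwgfx
Final line count: 16

Answer: 16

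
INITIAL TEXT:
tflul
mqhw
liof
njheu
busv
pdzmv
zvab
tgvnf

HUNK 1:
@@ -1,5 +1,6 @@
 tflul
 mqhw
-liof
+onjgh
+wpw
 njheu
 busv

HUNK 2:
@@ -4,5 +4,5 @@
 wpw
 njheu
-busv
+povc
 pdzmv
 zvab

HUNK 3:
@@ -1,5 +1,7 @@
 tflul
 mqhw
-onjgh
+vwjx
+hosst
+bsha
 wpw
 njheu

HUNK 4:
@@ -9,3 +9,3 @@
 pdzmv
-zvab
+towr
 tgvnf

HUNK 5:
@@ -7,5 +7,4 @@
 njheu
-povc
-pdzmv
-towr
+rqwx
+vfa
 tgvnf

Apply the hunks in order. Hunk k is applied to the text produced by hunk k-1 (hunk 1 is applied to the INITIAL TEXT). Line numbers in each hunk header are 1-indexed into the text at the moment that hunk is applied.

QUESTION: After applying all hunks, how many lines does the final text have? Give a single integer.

Answer: 10

Derivation:
Hunk 1: at line 1 remove [liof] add [onjgh,wpw] -> 9 lines: tflul mqhw onjgh wpw njheu busv pdzmv zvab tgvnf
Hunk 2: at line 4 remove [busv] add [povc] -> 9 lines: tflul mqhw onjgh wpw njheu povc pdzmv zvab tgvnf
Hunk 3: at line 1 remove [onjgh] add [vwjx,hosst,bsha] -> 11 lines: tflul mqhw vwjx hosst bsha wpw njheu povc pdzmv zvab tgvnf
Hunk 4: at line 9 remove [zvab] add [towr] -> 11 lines: tflul mqhw vwjx hosst bsha wpw njheu povc pdzmv towr tgvnf
Hunk 5: at line 7 remove [povc,pdzmv,towr] add [rqwx,vfa] -> 10 lines: tflul mqhw vwjx hosst bsha wpw njheu rqwx vfa tgvnf
Final line count: 10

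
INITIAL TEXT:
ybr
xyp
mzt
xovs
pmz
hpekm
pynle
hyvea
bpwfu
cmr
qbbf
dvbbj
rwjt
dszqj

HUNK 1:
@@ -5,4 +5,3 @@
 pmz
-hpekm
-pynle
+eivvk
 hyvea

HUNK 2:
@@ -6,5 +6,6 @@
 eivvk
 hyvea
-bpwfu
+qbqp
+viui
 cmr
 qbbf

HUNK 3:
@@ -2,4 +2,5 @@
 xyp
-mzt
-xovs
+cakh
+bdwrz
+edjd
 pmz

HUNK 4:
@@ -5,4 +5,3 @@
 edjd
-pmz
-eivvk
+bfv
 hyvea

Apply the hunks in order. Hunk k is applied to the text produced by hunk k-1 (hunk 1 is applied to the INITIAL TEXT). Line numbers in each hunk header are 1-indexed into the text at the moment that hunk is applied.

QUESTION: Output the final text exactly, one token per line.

Hunk 1: at line 5 remove [hpekm,pynle] add [eivvk] -> 13 lines: ybr xyp mzt xovs pmz eivvk hyvea bpwfu cmr qbbf dvbbj rwjt dszqj
Hunk 2: at line 6 remove [bpwfu] add [qbqp,viui] -> 14 lines: ybr xyp mzt xovs pmz eivvk hyvea qbqp viui cmr qbbf dvbbj rwjt dszqj
Hunk 3: at line 2 remove [mzt,xovs] add [cakh,bdwrz,edjd] -> 15 lines: ybr xyp cakh bdwrz edjd pmz eivvk hyvea qbqp viui cmr qbbf dvbbj rwjt dszqj
Hunk 4: at line 5 remove [pmz,eivvk] add [bfv] -> 14 lines: ybr xyp cakh bdwrz edjd bfv hyvea qbqp viui cmr qbbf dvbbj rwjt dszqj

Answer: ybr
xyp
cakh
bdwrz
edjd
bfv
hyvea
qbqp
viui
cmr
qbbf
dvbbj
rwjt
dszqj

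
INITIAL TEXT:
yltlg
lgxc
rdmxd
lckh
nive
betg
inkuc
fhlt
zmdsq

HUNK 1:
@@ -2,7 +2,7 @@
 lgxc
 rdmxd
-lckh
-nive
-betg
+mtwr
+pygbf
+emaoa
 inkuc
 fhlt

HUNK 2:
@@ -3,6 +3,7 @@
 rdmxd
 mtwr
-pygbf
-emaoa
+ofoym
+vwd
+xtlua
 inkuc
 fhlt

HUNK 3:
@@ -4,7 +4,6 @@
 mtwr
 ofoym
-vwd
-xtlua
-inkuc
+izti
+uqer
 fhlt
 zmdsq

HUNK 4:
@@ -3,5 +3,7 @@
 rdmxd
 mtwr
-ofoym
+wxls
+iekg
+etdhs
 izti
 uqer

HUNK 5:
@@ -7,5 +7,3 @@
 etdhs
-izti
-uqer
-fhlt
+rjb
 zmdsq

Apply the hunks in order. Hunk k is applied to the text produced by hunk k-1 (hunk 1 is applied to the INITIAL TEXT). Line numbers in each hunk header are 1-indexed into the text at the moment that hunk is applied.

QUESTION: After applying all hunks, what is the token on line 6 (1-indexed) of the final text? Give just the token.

Hunk 1: at line 2 remove [lckh,nive,betg] add [mtwr,pygbf,emaoa] -> 9 lines: yltlg lgxc rdmxd mtwr pygbf emaoa inkuc fhlt zmdsq
Hunk 2: at line 3 remove [pygbf,emaoa] add [ofoym,vwd,xtlua] -> 10 lines: yltlg lgxc rdmxd mtwr ofoym vwd xtlua inkuc fhlt zmdsq
Hunk 3: at line 4 remove [vwd,xtlua,inkuc] add [izti,uqer] -> 9 lines: yltlg lgxc rdmxd mtwr ofoym izti uqer fhlt zmdsq
Hunk 4: at line 3 remove [ofoym] add [wxls,iekg,etdhs] -> 11 lines: yltlg lgxc rdmxd mtwr wxls iekg etdhs izti uqer fhlt zmdsq
Hunk 5: at line 7 remove [izti,uqer,fhlt] add [rjb] -> 9 lines: yltlg lgxc rdmxd mtwr wxls iekg etdhs rjb zmdsq
Final line 6: iekg

Answer: iekg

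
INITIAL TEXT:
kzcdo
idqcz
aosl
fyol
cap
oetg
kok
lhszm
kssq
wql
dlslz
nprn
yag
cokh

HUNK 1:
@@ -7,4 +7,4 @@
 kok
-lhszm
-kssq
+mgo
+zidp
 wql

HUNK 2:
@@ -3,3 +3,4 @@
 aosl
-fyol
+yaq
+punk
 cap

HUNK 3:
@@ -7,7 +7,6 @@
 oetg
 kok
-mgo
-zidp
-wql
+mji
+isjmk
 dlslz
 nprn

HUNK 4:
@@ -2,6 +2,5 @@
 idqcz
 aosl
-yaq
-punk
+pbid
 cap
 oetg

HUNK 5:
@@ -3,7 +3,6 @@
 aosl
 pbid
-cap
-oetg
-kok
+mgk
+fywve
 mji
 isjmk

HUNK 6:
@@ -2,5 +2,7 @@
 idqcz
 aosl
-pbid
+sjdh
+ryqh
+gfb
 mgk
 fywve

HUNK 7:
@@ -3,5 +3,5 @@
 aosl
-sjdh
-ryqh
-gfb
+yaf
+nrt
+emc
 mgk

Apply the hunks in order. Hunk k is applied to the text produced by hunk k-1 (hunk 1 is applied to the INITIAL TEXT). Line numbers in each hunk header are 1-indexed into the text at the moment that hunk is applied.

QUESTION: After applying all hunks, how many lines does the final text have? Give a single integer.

Hunk 1: at line 7 remove [lhszm,kssq] add [mgo,zidp] -> 14 lines: kzcdo idqcz aosl fyol cap oetg kok mgo zidp wql dlslz nprn yag cokh
Hunk 2: at line 3 remove [fyol] add [yaq,punk] -> 15 lines: kzcdo idqcz aosl yaq punk cap oetg kok mgo zidp wql dlslz nprn yag cokh
Hunk 3: at line 7 remove [mgo,zidp,wql] add [mji,isjmk] -> 14 lines: kzcdo idqcz aosl yaq punk cap oetg kok mji isjmk dlslz nprn yag cokh
Hunk 4: at line 2 remove [yaq,punk] add [pbid] -> 13 lines: kzcdo idqcz aosl pbid cap oetg kok mji isjmk dlslz nprn yag cokh
Hunk 5: at line 3 remove [cap,oetg,kok] add [mgk,fywve] -> 12 lines: kzcdo idqcz aosl pbid mgk fywve mji isjmk dlslz nprn yag cokh
Hunk 6: at line 2 remove [pbid] add [sjdh,ryqh,gfb] -> 14 lines: kzcdo idqcz aosl sjdh ryqh gfb mgk fywve mji isjmk dlslz nprn yag cokh
Hunk 7: at line 3 remove [sjdh,ryqh,gfb] add [yaf,nrt,emc] -> 14 lines: kzcdo idqcz aosl yaf nrt emc mgk fywve mji isjmk dlslz nprn yag cokh
Final line count: 14

Answer: 14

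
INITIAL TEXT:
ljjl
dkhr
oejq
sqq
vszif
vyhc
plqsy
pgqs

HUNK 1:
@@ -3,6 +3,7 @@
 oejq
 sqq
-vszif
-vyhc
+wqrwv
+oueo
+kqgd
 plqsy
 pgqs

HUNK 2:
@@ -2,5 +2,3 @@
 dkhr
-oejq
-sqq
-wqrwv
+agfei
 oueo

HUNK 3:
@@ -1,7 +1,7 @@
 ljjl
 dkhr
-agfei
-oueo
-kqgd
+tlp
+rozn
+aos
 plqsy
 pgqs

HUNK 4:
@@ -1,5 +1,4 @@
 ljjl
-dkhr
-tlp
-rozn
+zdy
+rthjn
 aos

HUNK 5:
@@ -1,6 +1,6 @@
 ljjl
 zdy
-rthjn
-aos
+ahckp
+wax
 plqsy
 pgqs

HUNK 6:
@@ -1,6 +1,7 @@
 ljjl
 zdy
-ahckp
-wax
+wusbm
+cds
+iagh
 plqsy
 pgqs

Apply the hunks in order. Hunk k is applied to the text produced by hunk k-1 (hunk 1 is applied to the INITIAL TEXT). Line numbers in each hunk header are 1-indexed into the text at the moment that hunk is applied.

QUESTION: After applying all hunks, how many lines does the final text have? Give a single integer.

Hunk 1: at line 3 remove [vszif,vyhc] add [wqrwv,oueo,kqgd] -> 9 lines: ljjl dkhr oejq sqq wqrwv oueo kqgd plqsy pgqs
Hunk 2: at line 2 remove [oejq,sqq,wqrwv] add [agfei] -> 7 lines: ljjl dkhr agfei oueo kqgd plqsy pgqs
Hunk 3: at line 1 remove [agfei,oueo,kqgd] add [tlp,rozn,aos] -> 7 lines: ljjl dkhr tlp rozn aos plqsy pgqs
Hunk 4: at line 1 remove [dkhr,tlp,rozn] add [zdy,rthjn] -> 6 lines: ljjl zdy rthjn aos plqsy pgqs
Hunk 5: at line 1 remove [rthjn,aos] add [ahckp,wax] -> 6 lines: ljjl zdy ahckp wax plqsy pgqs
Hunk 6: at line 1 remove [ahckp,wax] add [wusbm,cds,iagh] -> 7 lines: ljjl zdy wusbm cds iagh plqsy pgqs
Final line count: 7

Answer: 7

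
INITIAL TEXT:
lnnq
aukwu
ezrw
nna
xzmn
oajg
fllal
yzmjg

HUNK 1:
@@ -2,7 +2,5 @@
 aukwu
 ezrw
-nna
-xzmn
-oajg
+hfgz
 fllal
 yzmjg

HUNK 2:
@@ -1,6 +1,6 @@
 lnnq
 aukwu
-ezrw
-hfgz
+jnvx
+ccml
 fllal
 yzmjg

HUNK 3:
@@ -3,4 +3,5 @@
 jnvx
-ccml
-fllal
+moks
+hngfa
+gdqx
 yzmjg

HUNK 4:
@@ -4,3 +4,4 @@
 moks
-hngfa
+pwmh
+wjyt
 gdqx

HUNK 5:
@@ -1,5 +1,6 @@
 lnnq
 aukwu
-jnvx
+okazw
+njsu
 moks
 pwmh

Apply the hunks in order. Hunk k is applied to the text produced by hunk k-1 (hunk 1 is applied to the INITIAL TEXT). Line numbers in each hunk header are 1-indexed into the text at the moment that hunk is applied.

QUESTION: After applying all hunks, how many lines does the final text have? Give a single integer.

Answer: 9

Derivation:
Hunk 1: at line 2 remove [nna,xzmn,oajg] add [hfgz] -> 6 lines: lnnq aukwu ezrw hfgz fllal yzmjg
Hunk 2: at line 1 remove [ezrw,hfgz] add [jnvx,ccml] -> 6 lines: lnnq aukwu jnvx ccml fllal yzmjg
Hunk 3: at line 3 remove [ccml,fllal] add [moks,hngfa,gdqx] -> 7 lines: lnnq aukwu jnvx moks hngfa gdqx yzmjg
Hunk 4: at line 4 remove [hngfa] add [pwmh,wjyt] -> 8 lines: lnnq aukwu jnvx moks pwmh wjyt gdqx yzmjg
Hunk 5: at line 1 remove [jnvx] add [okazw,njsu] -> 9 lines: lnnq aukwu okazw njsu moks pwmh wjyt gdqx yzmjg
Final line count: 9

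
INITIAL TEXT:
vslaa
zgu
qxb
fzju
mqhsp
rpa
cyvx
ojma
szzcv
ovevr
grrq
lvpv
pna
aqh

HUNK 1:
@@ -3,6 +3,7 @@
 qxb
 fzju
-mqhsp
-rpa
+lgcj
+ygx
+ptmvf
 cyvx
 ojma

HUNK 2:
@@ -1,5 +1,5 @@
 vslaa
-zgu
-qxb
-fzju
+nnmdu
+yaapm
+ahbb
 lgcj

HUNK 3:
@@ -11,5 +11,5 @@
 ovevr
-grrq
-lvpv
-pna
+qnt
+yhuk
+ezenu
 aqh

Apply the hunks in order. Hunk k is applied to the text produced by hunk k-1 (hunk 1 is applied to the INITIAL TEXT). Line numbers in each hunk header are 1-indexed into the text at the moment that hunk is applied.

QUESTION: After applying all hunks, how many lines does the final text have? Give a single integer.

Hunk 1: at line 3 remove [mqhsp,rpa] add [lgcj,ygx,ptmvf] -> 15 lines: vslaa zgu qxb fzju lgcj ygx ptmvf cyvx ojma szzcv ovevr grrq lvpv pna aqh
Hunk 2: at line 1 remove [zgu,qxb,fzju] add [nnmdu,yaapm,ahbb] -> 15 lines: vslaa nnmdu yaapm ahbb lgcj ygx ptmvf cyvx ojma szzcv ovevr grrq lvpv pna aqh
Hunk 3: at line 11 remove [grrq,lvpv,pna] add [qnt,yhuk,ezenu] -> 15 lines: vslaa nnmdu yaapm ahbb lgcj ygx ptmvf cyvx ojma szzcv ovevr qnt yhuk ezenu aqh
Final line count: 15

Answer: 15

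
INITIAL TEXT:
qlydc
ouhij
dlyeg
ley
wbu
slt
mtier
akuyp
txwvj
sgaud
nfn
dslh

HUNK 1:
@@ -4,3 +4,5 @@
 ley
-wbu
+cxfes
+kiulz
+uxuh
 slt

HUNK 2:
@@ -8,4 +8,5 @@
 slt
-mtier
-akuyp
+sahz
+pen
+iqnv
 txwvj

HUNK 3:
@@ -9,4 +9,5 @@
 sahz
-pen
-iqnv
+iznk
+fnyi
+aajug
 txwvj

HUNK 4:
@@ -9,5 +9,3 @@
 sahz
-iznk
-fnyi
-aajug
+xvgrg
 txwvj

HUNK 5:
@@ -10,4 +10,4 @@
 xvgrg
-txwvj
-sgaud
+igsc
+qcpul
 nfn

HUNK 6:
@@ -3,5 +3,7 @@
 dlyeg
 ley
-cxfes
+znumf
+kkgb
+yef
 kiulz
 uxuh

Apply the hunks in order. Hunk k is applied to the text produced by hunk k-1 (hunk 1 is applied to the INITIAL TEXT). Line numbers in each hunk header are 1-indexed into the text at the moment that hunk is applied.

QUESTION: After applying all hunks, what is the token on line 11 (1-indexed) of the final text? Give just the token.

Answer: sahz

Derivation:
Hunk 1: at line 4 remove [wbu] add [cxfes,kiulz,uxuh] -> 14 lines: qlydc ouhij dlyeg ley cxfes kiulz uxuh slt mtier akuyp txwvj sgaud nfn dslh
Hunk 2: at line 8 remove [mtier,akuyp] add [sahz,pen,iqnv] -> 15 lines: qlydc ouhij dlyeg ley cxfes kiulz uxuh slt sahz pen iqnv txwvj sgaud nfn dslh
Hunk 3: at line 9 remove [pen,iqnv] add [iznk,fnyi,aajug] -> 16 lines: qlydc ouhij dlyeg ley cxfes kiulz uxuh slt sahz iznk fnyi aajug txwvj sgaud nfn dslh
Hunk 4: at line 9 remove [iznk,fnyi,aajug] add [xvgrg] -> 14 lines: qlydc ouhij dlyeg ley cxfes kiulz uxuh slt sahz xvgrg txwvj sgaud nfn dslh
Hunk 5: at line 10 remove [txwvj,sgaud] add [igsc,qcpul] -> 14 lines: qlydc ouhij dlyeg ley cxfes kiulz uxuh slt sahz xvgrg igsc qcpul nfn dslh
Hunk 6: at line 3 remove [cxfes] add [znumf,kkgb,yef] -> 16 lines: qlydc ouhij dlyeg ley znumf kkgb yef kiulz uxuh slt sahz xvgrg igsc qcpul nfn dslh
Final line 11: sahz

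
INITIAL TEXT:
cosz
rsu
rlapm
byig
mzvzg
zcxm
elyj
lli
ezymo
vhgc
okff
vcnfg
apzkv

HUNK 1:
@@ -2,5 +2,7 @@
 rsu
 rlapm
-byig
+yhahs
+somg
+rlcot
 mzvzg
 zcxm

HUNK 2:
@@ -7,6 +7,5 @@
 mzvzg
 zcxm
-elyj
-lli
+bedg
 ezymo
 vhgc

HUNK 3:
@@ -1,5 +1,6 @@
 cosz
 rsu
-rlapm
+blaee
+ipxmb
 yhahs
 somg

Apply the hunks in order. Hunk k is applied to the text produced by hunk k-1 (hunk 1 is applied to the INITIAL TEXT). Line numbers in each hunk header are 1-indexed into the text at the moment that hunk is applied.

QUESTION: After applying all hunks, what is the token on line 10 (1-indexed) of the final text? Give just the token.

Hunk 1: at line 2 remove [byig] add [yhahs,somg,rlcot] -> 15 lines: cosz rsu rlapm yhahs somg rlcot mzvzg zcxm elyj lli ezymo vhgc okff vcnfg apzkv
Hunk 2: at line 7 remove [elyj,lli] add [bedg] -> 14 lines: cosz rsu rlapm yhahs somg rlcot mzvzg zcxm bedg ezymo vhgc okff vcnfg apzkv
Hunk 3: at line 1 remove [rlapm] add [blaee,ipxmb] -> 15 lines: cosz rsu blaee ipxmb yhahs somg rlcot mzvzg zcxm bedg ezymo vhgc okff vcnfg apzkv
Final line 10: bedg

Answer: bedg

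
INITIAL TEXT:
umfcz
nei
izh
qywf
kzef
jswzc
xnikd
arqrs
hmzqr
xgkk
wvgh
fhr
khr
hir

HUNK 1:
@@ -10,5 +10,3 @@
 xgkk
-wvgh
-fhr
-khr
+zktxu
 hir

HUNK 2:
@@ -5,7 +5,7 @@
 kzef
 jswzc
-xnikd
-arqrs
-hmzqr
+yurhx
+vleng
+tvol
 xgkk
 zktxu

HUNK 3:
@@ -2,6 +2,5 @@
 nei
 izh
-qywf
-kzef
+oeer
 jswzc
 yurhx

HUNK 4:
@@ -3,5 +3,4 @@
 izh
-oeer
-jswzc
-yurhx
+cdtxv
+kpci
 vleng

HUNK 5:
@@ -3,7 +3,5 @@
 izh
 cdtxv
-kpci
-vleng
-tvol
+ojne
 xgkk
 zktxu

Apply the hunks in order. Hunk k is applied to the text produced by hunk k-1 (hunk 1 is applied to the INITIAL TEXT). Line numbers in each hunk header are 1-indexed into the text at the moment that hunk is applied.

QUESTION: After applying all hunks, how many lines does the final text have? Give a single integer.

Hunk 1: at line 10 remove [wvgh,fhr,khr] add [zktxu] -> 12 lines: umfcz nei izh qywf kzef jswzc xnikd arqrs hmzqr xgkk zktxu hir
Hunk 2: at line 5 remove [xnikd,arqrs,hmzqr] add [yurhx,vleng,tvol] -> 12 lines: umfcz nei izh qywf kzef jswzc yurhx vleng tvol xgkk zktxu hir
Hunk 3: at line 2 remove [qywf,kzef] add [oeer] -> 11 lines: umfcz nei izh oeer jswzc yurhx vleng tvol xgkk zktxu hir
Hunk 4: at line 3 remove [oeer,jswzc,yurhx] add [cdtxv,kpci] -> 10 lines: umfcz nei izh cdtxv kpci vleng tvol xgkk zktxu hir
Hunk 5: at line 3 remove [kpci,vleng,tvol] add [ojne] -> 8 lines: umfcz nei izh cdtxv ojne xgkk zktxu hir
Final line count: 8

Answer: 8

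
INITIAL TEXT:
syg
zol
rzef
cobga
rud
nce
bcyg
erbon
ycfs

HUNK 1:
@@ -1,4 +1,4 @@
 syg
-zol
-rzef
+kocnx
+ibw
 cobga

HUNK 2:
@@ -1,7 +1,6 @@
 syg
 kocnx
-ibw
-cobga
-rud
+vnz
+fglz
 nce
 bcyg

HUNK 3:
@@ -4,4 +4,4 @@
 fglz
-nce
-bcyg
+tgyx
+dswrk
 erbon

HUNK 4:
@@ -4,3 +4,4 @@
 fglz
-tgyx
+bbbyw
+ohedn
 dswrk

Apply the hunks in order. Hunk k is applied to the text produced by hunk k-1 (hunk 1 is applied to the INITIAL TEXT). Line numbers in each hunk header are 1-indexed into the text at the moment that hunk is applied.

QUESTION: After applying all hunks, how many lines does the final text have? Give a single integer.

Hunk 1: at line 1 remove [zol,rzef] add [kocnx,ibw] -> 9 lines: syg kocnx ibw cobga rud nce bcyg erbon ycfs
Hunk 2: at line 1 remove [ibw,cobga,rud] add [vnz,fglz] -> 8 lines: syg kocnx vnz fglz nce bcyg erbon ycfs
Hunk 3: at line 4 remove [nce,bcyg] add [tgyx,dswrk] -> 8 lines: syg kocnx vnz fglz tgyx dswrk erbon ycfs
Hunk 4: at line 4 remove [tgyx] add [bbbyw,ohedn] -> 9 lines: syg kocnx vnz fglz bbbyw ohedn dswrk erbon ycfs
Final line count: 9

Answer: 9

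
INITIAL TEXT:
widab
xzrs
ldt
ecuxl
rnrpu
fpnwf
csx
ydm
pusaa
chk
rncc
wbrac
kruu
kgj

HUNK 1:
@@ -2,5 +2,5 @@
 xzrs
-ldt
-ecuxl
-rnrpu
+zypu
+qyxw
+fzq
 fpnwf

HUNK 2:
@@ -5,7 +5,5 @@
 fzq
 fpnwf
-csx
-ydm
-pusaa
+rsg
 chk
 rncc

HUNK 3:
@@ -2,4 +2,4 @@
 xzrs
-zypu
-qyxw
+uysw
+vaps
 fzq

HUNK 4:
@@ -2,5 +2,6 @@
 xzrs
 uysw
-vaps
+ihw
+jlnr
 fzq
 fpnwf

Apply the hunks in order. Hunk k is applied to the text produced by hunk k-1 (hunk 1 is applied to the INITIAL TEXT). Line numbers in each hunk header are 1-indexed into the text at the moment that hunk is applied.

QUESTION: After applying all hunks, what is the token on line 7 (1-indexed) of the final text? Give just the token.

Hunk 1: at line 2 remove [ldt,ecuxl,rnrpu] add [zypu,qyxw,fzq] -> 14 lines: widab xzrs zypu qyxw fzq fpnwf csx ydm pusaa chk rncc wbrac kruu kgj
Hunk 2: at line 5 remove [csx,ydm,pusaa] add [rsg] -> 12 lines: widab xzrs zypu qyxw fzq fpnwf rsg chk rncc wbrac kruu kgj
Hunk 3: at line 2 remove [zypu,qyxw] add [uysw,vaps] -> 12 lines: widab xzrs uysw vaps fzq fpnwf rsg chk rncc wbrac kruu kgj
Hunk 4: at line 2 remove [vaps] add [ihw,jlnr] -> 13 lines: widab xzrs uysw ihw jlnr fzq fpnwf rsg chk rncc wbrac kruu kgj
Final line 7: fpnwf

Answer: fpnwf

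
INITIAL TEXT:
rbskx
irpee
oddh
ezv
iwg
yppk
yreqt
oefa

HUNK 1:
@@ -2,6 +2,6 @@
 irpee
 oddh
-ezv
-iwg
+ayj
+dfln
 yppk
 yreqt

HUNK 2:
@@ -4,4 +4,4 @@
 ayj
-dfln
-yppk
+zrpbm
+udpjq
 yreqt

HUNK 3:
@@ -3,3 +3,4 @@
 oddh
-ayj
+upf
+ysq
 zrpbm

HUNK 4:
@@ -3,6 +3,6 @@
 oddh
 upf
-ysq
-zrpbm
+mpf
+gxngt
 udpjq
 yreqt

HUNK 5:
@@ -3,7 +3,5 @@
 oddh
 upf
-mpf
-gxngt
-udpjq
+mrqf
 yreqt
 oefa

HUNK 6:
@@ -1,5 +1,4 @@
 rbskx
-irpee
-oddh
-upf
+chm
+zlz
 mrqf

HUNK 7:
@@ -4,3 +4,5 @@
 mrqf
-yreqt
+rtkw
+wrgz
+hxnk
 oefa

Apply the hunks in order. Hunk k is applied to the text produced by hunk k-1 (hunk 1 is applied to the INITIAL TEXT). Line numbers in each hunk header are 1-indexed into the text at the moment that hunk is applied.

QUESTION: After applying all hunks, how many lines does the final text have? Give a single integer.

Hunk 1: at line 2 remove [ezv,iwg] add [ayj,dfln] -> 8 lines: rbskx irpee oddh ayj dfln yppk yreqt oefa
Hunk 2: at line 4 remove [dfln,yppk] add [zrpbm,udpjq] -> 8 lines: rbskx irpee oddh ayj zrpbm udpjq yreqt oefa
Hunk 3: at line 3 remove [ayj] add [upf,ysq] -> 9 lines: rbskx irpee oddh upf ysq zrpbm udpjq yreqt oefa
Hunk 4: at line 3 remove [ysq,zrpbm] add [mpf,gxngt] -> 9 lines: rbskx irpee oddh upf mpf gxngt udpjq yreqt oefa
Hunk 5: at line 3 remove [mpf,gxngt,udpjq] add [mrqf] -> 7 lines: rbskx irpee oddh upf mrqf yreqt oefa
Hunk 6: at line 1 remove [irpee,oddh,upf] add [chm,zlz] -> 6 lines: rbskx chm zlz mrqf yreqt oefa
Hunk 7: at line 4 remove [yreqt] add [rtkw,wrgz,hxnk] -> 8 lines: rbskx chm zlz mrqf rtkw wrgz hxnk oefa
Final line count: 8

Answer: 8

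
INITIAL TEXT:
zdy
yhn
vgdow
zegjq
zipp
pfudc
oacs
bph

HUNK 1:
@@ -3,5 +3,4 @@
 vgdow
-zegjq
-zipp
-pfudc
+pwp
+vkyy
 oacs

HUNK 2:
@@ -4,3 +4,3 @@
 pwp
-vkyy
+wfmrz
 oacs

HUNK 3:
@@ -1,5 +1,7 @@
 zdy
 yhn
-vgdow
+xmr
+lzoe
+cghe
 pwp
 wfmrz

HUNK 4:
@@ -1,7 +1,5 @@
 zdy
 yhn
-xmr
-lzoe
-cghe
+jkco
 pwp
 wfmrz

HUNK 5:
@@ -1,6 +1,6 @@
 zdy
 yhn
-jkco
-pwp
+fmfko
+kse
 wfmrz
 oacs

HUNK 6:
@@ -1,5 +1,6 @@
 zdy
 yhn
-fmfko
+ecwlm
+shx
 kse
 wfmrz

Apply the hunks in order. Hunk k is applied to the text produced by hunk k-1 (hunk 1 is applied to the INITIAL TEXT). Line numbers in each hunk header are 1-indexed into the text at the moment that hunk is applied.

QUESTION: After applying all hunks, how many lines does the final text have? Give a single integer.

Hunk 1: at line 3 remove [zegjq,zipp,pfudc] add [pwp,vkyy] -> 7 lines: zdy yhn vgdow pwp vkyy oacs bph
Hunk 2: at line 4 remove [vkyy] add [wfmrz] -> 7 lines: zdy yhn vgdow pwp wfmrz oacs bph
Hunk 3: at line 1 remove [vgdow] add [xmr,lzoe,cghe] -> 9 lines: zdy yhn xmr lzoe cghe pwp wfmrz oacs bph
Hunk 4: at line 1 remove [xmr,lzoe,cghe] add [jkco] -> 7 lines: zdy yhn jkco pwp wfmrz oacs bph
Hunk 5: at line 1 remove [jkco,pwp] add [fmfko,kse] -> 7 lines: zdy yhn fmfko kse wfmrz oacs bph
Hunk 6: at line 1 remove [fmfko] add [ecwlm,shx] -> 8 lines: zdy yhn ecwlm shx kse wfmrz oacs bph
Final line count: 8

Answer: 8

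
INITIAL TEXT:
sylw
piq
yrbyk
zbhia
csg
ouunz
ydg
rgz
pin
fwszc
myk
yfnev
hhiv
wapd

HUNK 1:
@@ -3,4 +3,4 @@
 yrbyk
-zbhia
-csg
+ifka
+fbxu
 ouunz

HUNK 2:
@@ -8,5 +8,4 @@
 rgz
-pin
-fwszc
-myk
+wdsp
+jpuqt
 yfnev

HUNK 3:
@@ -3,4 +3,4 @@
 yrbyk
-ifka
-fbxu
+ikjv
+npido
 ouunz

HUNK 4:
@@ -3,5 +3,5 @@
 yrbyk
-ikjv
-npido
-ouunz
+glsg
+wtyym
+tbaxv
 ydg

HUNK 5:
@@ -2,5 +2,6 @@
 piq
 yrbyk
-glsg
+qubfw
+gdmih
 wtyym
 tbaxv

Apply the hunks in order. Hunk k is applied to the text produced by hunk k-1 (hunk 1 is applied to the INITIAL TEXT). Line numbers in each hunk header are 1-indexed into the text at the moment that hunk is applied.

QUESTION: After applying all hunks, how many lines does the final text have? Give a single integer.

Answer: 14

Derivation:
Hunk 1: at line 3 remove [zbhia,csg] add [ifka,fbxu] -> 14 lines: sylw piq yrbyk ifka fbxu ouunz ydg rgz pin fwszc myk yfnev hhiv wapd
Hunk 2: at line 8 remove [pin,fwszc,myk] add [wdsp,jpuqt] -> 13 lines: sylw piq yrbyk ifka fbxu ouunz ydg rgz wdsp jpuqt yfnev hhiv wapd
Hunk 3: at line 3 remove [ifka,fbxu] add [ikjv,npido] -> 13 lines: sylw piq yrbyk ikjv npido ouunz ydg rgz wdsp jpuqt yfnev hhiv wapd
Hunk 4: at line 3 remove [ikjv,npido,ouunz] add [glsg,wtyym,tbaxv] -> 13 lines: sylw piq yrbyk glsg wtyym tbaxv ydg rgz wdsp jpuqt yfnev hhiv wapd
Hunk 5: at line 2 remove [glsg] add [qubfw,gdmih] -> 14 lines: sylw piq yrbyk qubfw gdmih wtyym tbaxv ydg rgz wdsp jpuqt yfnev hhiv wapd
Final line count: 14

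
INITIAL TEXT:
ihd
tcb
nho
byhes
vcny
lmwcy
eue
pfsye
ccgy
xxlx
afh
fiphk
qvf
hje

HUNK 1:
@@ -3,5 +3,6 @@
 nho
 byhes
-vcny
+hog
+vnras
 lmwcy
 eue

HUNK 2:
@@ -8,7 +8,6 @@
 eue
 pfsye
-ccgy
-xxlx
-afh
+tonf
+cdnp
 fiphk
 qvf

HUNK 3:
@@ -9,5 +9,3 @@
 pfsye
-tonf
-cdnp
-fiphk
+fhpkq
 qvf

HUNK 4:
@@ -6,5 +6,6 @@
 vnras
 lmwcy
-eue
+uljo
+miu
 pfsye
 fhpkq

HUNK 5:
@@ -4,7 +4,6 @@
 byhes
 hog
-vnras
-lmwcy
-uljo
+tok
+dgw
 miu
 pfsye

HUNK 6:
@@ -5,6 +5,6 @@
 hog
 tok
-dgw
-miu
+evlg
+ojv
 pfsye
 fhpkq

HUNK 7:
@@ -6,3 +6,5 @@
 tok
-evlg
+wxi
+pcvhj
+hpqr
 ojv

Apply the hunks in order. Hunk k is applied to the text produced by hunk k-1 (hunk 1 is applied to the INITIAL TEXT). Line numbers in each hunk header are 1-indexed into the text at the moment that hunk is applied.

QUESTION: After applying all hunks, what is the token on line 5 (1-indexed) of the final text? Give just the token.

Answer: hog

Derivation:
Hunk 1: at line 3 remove [vcny] add [hog,vnras] -> 15 lines: ihd tcb nho byhes hog vnras lmwcy eue pfsye ccgy xxlx afh fiphk qvf hje
Hunk 2: at line 8 remove [ccgy,xxlx,afh] add [tonf,cdnp] -> 14 lines: ihd tcb nho byhes hog vnras lmwcy eue pfsye tonf cdnp fiphk qvf hje
Hunk 3: at line 9 remove [tonf,cdnp,fiphk] add [fhpkq] -> 12 lines: ihd tcb nho byhes hog vnras lmwcy eue pfsye fhpkq qvf hje
Hunk 4: at line 6 remove [eue] add [uljo,miu] -> 13 lines: ihd tcb nho byhes hog vnras lmwcy uljo miu pfsye fhpkq qvf hje
Hunk 5: at line 4 remove [vnras,lmwcy,uljo] add [tok,dgw] -> 12 lines: ihd tcb nho byhes hog tok dgw miu pfsye fhpkq qvf hje
Hunk 6: at line 5 remove [dgw,miu] add [evlg,ojv] -> 12 lines: ihd tcb nho byhes hog tok evlg ojv pfsye fhpkq qvf hje
Hunk 7: at line 6 remove [evlg] add [wxi,pcvhj,hpqr] -> 14 lines: ihd tcb nho byhes hog tok wxi pcvhj hpqr ojv pfsye fhpkq qvf hje
Final line 5: hog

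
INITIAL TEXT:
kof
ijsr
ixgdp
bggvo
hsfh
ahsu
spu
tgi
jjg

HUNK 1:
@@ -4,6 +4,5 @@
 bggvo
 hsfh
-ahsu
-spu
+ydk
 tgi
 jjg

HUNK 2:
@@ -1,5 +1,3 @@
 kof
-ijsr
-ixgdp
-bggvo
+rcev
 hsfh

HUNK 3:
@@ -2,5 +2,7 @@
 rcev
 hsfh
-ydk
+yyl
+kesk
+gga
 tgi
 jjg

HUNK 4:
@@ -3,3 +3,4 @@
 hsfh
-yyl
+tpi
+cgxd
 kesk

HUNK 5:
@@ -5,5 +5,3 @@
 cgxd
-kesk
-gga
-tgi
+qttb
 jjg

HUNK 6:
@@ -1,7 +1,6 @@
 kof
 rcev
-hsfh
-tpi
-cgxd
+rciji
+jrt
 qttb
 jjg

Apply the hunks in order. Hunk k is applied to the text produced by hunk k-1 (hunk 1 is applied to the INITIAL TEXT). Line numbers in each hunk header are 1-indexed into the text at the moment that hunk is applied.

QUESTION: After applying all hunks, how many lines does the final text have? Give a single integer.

Hunk 1: at line 4 remove [ahsu,spu] add [ydk] -> 8 lines: kof ijsr ixgdp bggvo hsfh ydk tgi jjg
Hunk 2: at line 1 remove [ijsr,ixgdp,bggvo] add [rcev] -> 6 lines: kof rcev hsfh ydk tgi jjg
Hunk 3: at line 2 remove [ydk] add [yyl,kesk,gga] -> 8 lines: kof rcev hsfh yyl kesk gga tgi jjg
Hunk 4: at line 3 remove [yyl] add [tpi,cgxd] -> 9 lines: kof rcev hsfh tpi cgxd kesk gga tgi jjg
Hunk 5: at line 5 remove [kesk,gga,tgi] add [qttb] -> 7 lines: kof rcev hsfh tpi cgxd qttb jjg
Hunk 6: at line 1 remove [hsfh,tpi,cgxd] add [rciji,jrt] -> 6 lines: kof rcev rciji jrt qttb jjg
Final line count: 6

Answer: 6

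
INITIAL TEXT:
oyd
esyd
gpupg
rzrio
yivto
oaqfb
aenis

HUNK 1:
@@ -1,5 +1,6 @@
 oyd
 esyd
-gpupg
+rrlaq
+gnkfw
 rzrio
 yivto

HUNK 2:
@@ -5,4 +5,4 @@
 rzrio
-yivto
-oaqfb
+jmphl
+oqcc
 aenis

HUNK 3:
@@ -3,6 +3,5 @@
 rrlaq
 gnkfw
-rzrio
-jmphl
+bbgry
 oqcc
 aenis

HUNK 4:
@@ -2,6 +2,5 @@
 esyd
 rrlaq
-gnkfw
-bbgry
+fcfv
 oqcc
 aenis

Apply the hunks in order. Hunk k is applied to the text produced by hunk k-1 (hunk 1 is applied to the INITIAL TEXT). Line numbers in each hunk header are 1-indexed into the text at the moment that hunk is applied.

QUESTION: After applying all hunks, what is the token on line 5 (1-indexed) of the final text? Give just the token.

Answer: oqcc

Derivation:
Hunk 1: at line 1 remove [gpupg] add [rrlaq,gnkfw] -> 8 lines: oyd esyd rrlaq gnkfw rzrio yivto oaqfb aenis
Hunk 2: at line 5 remove [yivto,oaqfb] add [jmphl,oqcc] -> 8 lines: oyd esyd rrlaq gnkfw rzrio jmphl oqcc aenis
Hunk 3: at line 3 remove [rzrio,jmphl] add [bbgry] -> 7 lines: oyd esyd rrlaq gnkfw bbgry oqcc aenis
Hunk 4: at line 2 remove [gnkfw,bbgry] add [fcfv] -> 6 lines: oyd esyd rrlaq fcfv oqcc aenis
Final line 5: oqcc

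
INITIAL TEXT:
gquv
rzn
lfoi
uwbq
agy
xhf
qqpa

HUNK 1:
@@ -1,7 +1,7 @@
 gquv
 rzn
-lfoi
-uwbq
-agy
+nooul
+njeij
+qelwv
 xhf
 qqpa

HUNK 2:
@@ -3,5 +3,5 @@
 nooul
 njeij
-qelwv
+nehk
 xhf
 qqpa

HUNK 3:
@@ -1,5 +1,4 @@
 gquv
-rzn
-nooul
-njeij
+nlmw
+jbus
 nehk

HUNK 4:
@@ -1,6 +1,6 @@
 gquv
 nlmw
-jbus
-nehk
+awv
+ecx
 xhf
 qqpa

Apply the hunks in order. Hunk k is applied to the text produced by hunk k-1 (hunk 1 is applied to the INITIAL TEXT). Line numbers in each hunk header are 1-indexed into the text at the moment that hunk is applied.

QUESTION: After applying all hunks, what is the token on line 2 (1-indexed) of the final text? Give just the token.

Hunk 1: at line 1 remove [lfoi,uwbq,agy] add [nooul,njeij,qelwv] -> 7 lines: gquv rzn nooul njeij qelwv xhf qqpa
Hunk 2: at line 3 remove [qelwv] add [nehk] -> 7 lines: gquv rzn nooul njeij nehk xhf qqpa
Hunk 3: at line 1 remove [rzn,nooul,njeij] add [nlmw,jbus] -> 6 lines: gquv nlmw jbus nehk xhf qqpa
Hunk 4: at line 1 remove [jbus,nehk] add [awv,ecx] -> 6 lines: gquv nlmw awv ecx xhf qqpa
Final line 2: nlmw

Answer: nlmw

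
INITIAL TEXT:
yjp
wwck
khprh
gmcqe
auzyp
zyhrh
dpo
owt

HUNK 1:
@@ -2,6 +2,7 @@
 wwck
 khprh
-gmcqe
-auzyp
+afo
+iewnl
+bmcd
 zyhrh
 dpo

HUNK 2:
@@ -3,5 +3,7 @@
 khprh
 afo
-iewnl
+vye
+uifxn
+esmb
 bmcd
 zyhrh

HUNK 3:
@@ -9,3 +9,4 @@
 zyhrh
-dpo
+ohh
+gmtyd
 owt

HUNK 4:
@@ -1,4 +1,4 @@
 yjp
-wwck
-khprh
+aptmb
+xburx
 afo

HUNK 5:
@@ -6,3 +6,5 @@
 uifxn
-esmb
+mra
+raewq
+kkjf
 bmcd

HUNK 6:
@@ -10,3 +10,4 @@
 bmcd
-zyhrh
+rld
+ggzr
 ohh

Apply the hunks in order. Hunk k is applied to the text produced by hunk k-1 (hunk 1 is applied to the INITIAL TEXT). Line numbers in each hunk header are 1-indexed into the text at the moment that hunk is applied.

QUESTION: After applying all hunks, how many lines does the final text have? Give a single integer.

Answer: 15

Derivation:
Hunk 1: at line 2 remove [gmcqe,auzyp] add [afo,iewnl,bmcd] -> 9 lines: yjp wwck khprh afo iewnl bmcd zyhrh dpo owt
Hunk 2: at line 3 remove [iewnl] add [vye,uifxn,esmb] -> 11 lines: yjp wwck khprh afo vye uifxn esmb bmcd zyhrh dpo owt
Hunk 3: at line 9 remove [dpo] add [ohh,gmtyd] -> 12 lines: yjp wwck khprh afo vye uifxn esmb bmcd zyhrh ohh gmtyd owt
Hunk 4: at line 1 remove [wwck,khprh] add [aptmb,xburx] -> 12 lines: yjp aptmb xburx afo vye uifxn esmb bmcd zyhrh ohh gmtyd owt
Hunk 5: at line 6 remove [esmb] add [mra,raewq,kkjf] -> 14 lines: yjp aptmb xburx afo vye uifxn mra raewq kkjf bmcd zyhrh ohh gmtyd owt
Hunk 6: at line 10 remove [zyhrh] add [rld,ggzr] -> 15 lines: yjp aptmb xburx afo vye uifxn mra raewq kkjf bmcd rld ggzr ohh gmtyd owt
Final line count: 15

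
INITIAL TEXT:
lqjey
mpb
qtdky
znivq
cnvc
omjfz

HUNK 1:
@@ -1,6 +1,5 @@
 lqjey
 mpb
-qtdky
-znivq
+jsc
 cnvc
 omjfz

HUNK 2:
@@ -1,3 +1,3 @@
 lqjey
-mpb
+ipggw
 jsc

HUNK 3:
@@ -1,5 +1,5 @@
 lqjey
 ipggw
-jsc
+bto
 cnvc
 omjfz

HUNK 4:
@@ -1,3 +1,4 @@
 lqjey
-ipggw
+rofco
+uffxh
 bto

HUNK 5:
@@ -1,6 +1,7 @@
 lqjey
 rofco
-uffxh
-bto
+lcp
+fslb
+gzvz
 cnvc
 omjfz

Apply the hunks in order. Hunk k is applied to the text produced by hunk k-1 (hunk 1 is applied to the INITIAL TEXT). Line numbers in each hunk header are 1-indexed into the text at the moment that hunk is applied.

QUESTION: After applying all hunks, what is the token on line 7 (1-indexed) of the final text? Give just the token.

Hunk 1: at line 1 remove [qtdky,znivq] add [jsc] -> 5 lines: lqjey mpb jsc cnvc omjfz
Hunk 2: at line 1 remove [mpb] add [ipggw] -> 5 lines: lqjey ipggw jsc cnvc omjfz
Hunk 3: at line 1 remove [jsc] add [bto] -> 5 lines: lqjey ipggw bto cnvc omjfz
Hunk 4: at line 1 remove [ipggw] add [rofco,uffxh] -> 6 lines: lqjey rofco uffxh bto cnvc omjfz
Hunk 5: at line 1 remove [uffxh,bto] add [lcp,fslb,gzvz] -> 7 lines: lqjey rofco lcp fslb gzvz cnvc omjfz
Final line 7: omjfz

Answer: omjfz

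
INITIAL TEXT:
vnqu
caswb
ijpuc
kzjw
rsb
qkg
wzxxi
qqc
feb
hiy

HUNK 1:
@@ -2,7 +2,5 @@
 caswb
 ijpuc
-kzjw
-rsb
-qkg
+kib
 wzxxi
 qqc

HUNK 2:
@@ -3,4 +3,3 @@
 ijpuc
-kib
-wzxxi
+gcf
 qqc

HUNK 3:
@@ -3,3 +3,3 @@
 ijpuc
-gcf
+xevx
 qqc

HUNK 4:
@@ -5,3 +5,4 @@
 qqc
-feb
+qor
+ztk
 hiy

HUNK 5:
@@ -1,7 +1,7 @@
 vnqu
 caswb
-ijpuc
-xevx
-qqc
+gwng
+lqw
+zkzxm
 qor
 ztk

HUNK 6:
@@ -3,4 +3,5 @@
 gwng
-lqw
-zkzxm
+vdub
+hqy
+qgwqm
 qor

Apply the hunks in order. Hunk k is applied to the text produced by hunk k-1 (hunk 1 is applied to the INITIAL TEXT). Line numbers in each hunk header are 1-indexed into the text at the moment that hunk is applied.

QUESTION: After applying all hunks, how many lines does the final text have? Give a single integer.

Hunk 1: at line 2 remove [kzjw,rsb,qkg] add [kib] -> 8 lines: vnqu caswb ijpuc kib wzxxi qqc feb hiy
Hunk 2: at line 3 remove [kib,wzxxi] add [gcf] -> 7 lines: vnqu caswb ijpuc gcf qqc feb hiy
Hunk 3: at line 3 remove [gcf] add [xevx] -> 7 lines: vnqu caswb ijpuc xevx qqc feb hiy
Hunk 4: at line 5 remove [feb] add [qor,ztk] -> 8 lines: vnqu caswb ijpuc xevx qqc qor ztk hiy
Hunk 5: at line 1 remove [ijpuc,xevx,qqc] add [gwng,lqw,zkzxm] -> 8 lines: vnqu caswb gwng lqw zkzxm qor ztk hiy
Hunk 6: at line 3 remove [lqw,zkzxm] add [vdub,hqy,qgwqm] -> 9 lines: vnqu caswb gwng vdub hqy qgwqm qor ztk hiy
Final line count: 9

Answer: 9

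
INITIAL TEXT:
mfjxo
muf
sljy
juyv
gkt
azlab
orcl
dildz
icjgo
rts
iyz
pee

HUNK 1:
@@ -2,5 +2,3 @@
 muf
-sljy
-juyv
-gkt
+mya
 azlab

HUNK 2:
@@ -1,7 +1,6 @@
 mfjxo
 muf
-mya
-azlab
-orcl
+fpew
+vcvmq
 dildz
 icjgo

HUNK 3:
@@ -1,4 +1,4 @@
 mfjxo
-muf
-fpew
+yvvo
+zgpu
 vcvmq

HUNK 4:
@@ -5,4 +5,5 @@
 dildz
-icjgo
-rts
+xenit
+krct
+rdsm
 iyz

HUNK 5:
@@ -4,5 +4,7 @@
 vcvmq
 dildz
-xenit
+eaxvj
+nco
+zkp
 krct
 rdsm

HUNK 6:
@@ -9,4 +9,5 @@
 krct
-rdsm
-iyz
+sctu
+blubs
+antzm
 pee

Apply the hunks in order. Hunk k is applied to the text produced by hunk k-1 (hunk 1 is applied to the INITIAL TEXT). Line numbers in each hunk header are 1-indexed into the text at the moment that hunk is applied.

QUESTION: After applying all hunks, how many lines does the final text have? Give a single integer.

Answer: 13

Derivation:
Hunk 1: at line 2 remove [sljy,juyv,gkt] add [mya] -> 10 lines: mfjxo muf mya azlab orcl dildz icjgo rts iyz pee
Hunk 2: at line 1 remove [mya,azlab,orcl] add [fpew,vcvmq] -> 9 lines: mfjxo muf fpew vcvmq dildz icjgo rts iyz pee
Hunk 3: at line 1 remove [muf,fpew] add [yvvo,zgpu] -> 9 lines: mfjxo yvvo zgpu vcvmq dildz icjgo rts iyz pee
Hunk 4: at line 5 remove [icjgo,rts] add [xenit,krct,rdsm] -> 10 lines: mfjxo yvvo zgpu vcvmq dildz xenit krct rdsm iyz pee
Hunk 5: at line 4 remove [xenit] add [eaxvj,nco,zkp] -> 12 lines: mfjxo yvvo zgpu vcvmq dildz eaxvj nco zkp krct rdsm iyz pee
Hunk 6: at line 9 remove [rdsm,iyz] add [sctu,blubs,antzm] -> 13 lines: mfjxo yvvo zgpu vcvmq dildz eaxvj nco zkp krct sctu blubs antzm pee
Final line count: 13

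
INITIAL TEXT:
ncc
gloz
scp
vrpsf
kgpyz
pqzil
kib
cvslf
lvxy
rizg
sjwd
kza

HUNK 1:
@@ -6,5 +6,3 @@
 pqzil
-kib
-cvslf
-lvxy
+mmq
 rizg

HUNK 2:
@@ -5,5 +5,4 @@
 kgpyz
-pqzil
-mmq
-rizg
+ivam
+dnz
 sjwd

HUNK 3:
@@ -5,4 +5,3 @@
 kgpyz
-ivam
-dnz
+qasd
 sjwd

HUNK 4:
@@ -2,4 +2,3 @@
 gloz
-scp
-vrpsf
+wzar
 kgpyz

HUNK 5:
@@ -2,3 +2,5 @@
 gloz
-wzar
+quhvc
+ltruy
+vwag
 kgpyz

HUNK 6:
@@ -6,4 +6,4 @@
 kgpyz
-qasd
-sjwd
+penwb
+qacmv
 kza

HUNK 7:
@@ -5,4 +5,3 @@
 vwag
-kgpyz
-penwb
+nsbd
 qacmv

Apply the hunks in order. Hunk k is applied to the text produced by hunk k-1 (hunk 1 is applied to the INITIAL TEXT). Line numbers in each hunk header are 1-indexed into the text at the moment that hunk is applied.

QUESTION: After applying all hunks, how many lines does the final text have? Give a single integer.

Answer: 8

Derivation:
Hunk 1: at line 6 remove [kib,cvslf,lvxy] add [mmq] -> 10 lines: ncc gloz scp vrpsf kgpyz pqzil mmq rizg sjwd kza
Hunk 2: at line 5 remove [pqzil,mmq,rizg] add [ivam,dnz] -> 9 lines: ncc gloz scp vrpsf kgpyz ivam dnz sjwd kza
Hunk 3: at line 5 remove [ivam,dnz] add [qasd] -> 8 lines: ncc gloz scp vrpsf kgpyz qasd sjwd kza
Hunk 4: at line 2 remove [scp,vrpsf] add [wzar] -> 7 lines: ncc gloz wzar kgpyz qasd sjwd kza
Hunk 5: at line 2 remove [wzar] add [quhvc,ltruy,vwag] -> 9 lines: ncc gloz quhvc ltruy vwag kgpyz qasd sjwd kza
Hunk 6: at line 6 remove [qasd,sjwd] add [penwb,qacmv] -> 9 lines: ncc gloz quhvc ltruy vwag kgpyz penwb qacmv kza
Hunk 7: at line 5 remove [kgpyz,penwb] add [nsbd] -> 8 lines: ncc gloz quhvc ltruy vwag nsbd qacmv kza
Final line count: 8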